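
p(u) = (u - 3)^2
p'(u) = 2*u - 6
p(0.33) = 7.13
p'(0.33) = -5.34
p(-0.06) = 9.36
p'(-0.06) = -6.12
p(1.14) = 3.46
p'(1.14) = -3.72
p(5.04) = 4.16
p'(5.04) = 4.08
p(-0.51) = 12.32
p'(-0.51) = -7.02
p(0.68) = 5.38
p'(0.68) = -4.64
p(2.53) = 0.22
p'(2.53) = -0.94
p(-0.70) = 13.69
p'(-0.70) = -7.40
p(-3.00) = 36.00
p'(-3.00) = -12.00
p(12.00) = 81.00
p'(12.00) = 18.00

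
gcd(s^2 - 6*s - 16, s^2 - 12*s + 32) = s - 8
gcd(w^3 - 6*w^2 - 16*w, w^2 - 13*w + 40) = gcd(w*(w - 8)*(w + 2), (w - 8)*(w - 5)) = w - 8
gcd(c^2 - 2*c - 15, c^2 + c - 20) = 1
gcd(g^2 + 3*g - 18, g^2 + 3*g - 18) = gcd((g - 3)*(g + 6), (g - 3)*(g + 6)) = g^2 + 3*g - 18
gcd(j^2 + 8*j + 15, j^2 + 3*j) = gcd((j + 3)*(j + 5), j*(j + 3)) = j + 3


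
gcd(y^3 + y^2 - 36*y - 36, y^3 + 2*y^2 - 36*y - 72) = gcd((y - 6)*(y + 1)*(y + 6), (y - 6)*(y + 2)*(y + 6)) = y^2 - 36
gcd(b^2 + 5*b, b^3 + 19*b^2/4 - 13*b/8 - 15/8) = b + 5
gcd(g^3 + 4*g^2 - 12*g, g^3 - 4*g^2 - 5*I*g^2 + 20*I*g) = g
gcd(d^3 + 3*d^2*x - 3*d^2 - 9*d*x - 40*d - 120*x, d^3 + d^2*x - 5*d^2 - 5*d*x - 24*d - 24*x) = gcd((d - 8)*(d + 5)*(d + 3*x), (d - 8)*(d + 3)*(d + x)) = d - 8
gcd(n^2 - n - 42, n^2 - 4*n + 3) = 1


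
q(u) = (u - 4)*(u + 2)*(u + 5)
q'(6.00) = 126.00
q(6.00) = 176.00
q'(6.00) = 126.00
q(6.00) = 176.00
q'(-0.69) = -20.71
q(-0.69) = -26.48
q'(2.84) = 23.24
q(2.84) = -44.02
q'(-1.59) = -19.96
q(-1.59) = -7.82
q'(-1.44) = -20.42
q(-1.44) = -10.85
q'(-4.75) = 21.19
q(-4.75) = 6.02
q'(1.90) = 4.23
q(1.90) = -56.51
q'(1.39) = -3.86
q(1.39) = -56.54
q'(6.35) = 141.07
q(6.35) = 222.72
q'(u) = (u - 4)*(u + 2) + (u - 4)*(u + 5) + (u + 2)*(u + 5) = 3*u^2 + 6*u - 18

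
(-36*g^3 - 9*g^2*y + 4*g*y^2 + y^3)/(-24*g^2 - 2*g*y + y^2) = (-9*g^2 + y^2)/(-6*g + y)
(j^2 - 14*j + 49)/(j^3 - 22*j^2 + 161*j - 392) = 1/(j - 8)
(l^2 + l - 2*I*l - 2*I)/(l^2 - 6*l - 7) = (l - 2*I)/(l - 7)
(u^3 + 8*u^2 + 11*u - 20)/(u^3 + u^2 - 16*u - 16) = (u^2 + 4*u - 5)/(u^2 - 3*u - 4)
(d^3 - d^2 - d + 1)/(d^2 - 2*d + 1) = d + 1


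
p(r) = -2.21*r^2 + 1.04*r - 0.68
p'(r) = 1.04 - 4.42*r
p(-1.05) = -4.21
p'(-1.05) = 5.68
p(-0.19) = -0.96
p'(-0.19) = 1.88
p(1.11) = -2.25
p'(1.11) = -3.87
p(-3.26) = -27.56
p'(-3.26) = 15.45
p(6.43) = -85.37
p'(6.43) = -27.38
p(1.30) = -3.06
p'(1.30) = -4.71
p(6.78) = -95.22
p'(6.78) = -28.93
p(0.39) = -0.61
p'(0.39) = -0.68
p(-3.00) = -23.69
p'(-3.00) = 14.30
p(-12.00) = -331.40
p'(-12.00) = 54.08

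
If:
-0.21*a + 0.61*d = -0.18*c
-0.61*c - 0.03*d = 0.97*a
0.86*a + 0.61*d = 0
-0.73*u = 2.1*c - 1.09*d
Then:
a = 0.00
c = 0.00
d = 0.00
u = 0.00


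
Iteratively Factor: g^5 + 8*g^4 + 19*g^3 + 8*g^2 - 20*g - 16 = (g + 2)*(g^4 + 6*g^3 + 7*g^2 - 6*g - 8) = (g + 1)*(g + 2)*(g^3 + 5*g^2 + 2*g - 8) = (g + 1)*(g + 2)*(g + 4)*(g^2 + g - 2) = (g - 1)*(g + 1)*(g + 2)*(g + 4)*(g + 2)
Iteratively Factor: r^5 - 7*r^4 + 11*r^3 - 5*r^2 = (r)*(r^4 - 7*r^3 + 11*r^2 - 5*r) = r^2*(r^3 - 7*r^2 + 11*r - 5) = r^2*(r - 1)*(r^2 - 6*r + 5) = r^2*(r - 1)^2*(r - 5)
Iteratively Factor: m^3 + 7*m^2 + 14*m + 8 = (m + 1)*(m^2 + 6*m + 8) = (m + 1)*(m + 2)*(m + 4)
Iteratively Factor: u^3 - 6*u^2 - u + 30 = (u - 3)*(u^2 - 3*u - 10) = (u - 5)*(u - 3)*(u + 2)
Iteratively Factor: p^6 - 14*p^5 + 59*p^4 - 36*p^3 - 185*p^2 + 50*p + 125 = (p - 5)*(p^5 - 9*p^4 + 14*p^3 + 34*p^2 - 15*p - 25) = (p - 5)^2*(p^4 - 4*p^3 - 6*p^2 + 4*p + 5) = (p - 5)^3*(p^3 + p^2 - p - 1) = (p - 5)^3*(p + 1)*(p^2 - 1) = (p - 5)^3*(p - 1)*(p + 1)*(p + 1)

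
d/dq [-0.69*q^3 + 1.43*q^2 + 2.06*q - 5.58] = -2.07*q^2 + 2.86*q + 2.06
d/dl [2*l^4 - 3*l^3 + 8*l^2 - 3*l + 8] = 8*l^3 - 9*l^2 + 16*l - 3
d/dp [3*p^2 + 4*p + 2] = 6*p + 4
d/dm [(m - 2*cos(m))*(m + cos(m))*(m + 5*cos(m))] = -4*m^2*sin(m) + 3*m^2 + 7*m*sin(2*m) + 8*m*cos(m) + 30*sin(m)*cos(m)^2 - 7*cos(m)^2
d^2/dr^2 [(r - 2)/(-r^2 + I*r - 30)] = 2*(-(r - 2)*(2*r - I)^2 + (3*r - 2 - I)*(r^2 - I*r + 30))/(r^2 - I*r + 30)^3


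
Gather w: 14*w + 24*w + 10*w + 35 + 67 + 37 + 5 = 48*w + 144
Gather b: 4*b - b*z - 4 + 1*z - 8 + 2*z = b*(4 - z) + 3*z - 12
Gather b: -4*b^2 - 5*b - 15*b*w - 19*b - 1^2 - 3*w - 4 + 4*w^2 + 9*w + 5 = -4*b^2 + b*(-15*w - 24) + 4*w^2 + 6*w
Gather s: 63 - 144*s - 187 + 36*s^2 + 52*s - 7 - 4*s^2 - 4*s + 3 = 32*s^2 - 96*s - 128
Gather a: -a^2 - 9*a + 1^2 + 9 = -a^2 - 9*a + 10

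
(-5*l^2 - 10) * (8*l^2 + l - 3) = -40*l^4 - 5*l^3 - 65*l^2 - 10*l + 30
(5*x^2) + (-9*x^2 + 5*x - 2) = -4*x^2 + 5*x - 2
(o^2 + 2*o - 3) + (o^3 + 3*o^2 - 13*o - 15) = o^3 + 4*o^2 - 11*o - 18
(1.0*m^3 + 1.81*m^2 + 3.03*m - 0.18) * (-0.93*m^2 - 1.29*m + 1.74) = -0.93*m^5 - 2.9733*m^4 - 3.4128*m^3 - 0.5919*m^2 + 5.5044*m - 0.3132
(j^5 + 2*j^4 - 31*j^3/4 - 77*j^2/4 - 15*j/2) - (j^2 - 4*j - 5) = j^5 + 2*j^4 - 31*j^3/4 - 81*j^2/4 - 7*j/2 + 5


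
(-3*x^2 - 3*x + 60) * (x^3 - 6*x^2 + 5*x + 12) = -3*x^5 + 15*x^4 + 63*x^3 - 411*x^2 + 264*x + 720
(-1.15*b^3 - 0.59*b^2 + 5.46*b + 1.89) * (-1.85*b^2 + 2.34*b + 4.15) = 2.1275*b^5 - 1.5995*b^4 - 16.2541*b^3 + 6.8314*b^2 + 27.0816*b + 7.8435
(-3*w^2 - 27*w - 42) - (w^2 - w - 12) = -4*w^2 - 26*w - 30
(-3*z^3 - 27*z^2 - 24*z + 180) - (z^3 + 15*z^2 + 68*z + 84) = -4*z^3 - 42*z^2 - 92*z + 96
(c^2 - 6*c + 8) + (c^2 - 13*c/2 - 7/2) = 2*c^2 - 25*c/2 + 9/2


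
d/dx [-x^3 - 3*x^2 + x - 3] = -3*x^2 - 6*x + 1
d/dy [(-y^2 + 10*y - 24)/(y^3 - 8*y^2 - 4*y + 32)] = (y^4 - 20*y^3 + 156*y^2 - 448*y + 224)/(y^6 - 16*y^5 + 56*y^4 + 128*y^3 - 496*y^2 - 256*y + 1024)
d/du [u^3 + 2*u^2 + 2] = u*(3*u + 4)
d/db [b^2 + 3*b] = 2*b + 3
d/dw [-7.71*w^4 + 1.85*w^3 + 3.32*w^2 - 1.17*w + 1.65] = -30.84*w^3 + 5.55*w^2 + 6.64*w - 1.17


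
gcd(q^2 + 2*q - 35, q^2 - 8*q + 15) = q - 5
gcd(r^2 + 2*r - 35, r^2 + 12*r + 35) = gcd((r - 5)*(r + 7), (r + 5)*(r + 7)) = r + 7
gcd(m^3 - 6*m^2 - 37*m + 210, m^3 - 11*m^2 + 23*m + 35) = m^2 - 12*m + 35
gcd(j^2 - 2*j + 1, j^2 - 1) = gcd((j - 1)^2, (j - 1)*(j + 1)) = j - 1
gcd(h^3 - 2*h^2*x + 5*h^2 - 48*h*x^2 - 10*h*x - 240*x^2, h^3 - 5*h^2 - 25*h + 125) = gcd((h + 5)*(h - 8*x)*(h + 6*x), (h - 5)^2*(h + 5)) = h + 5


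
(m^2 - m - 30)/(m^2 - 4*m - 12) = (m + 5)/(m + 2)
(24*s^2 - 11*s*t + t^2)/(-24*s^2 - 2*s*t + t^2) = (-24*s^2 + 11*s*t - t^2)/(24*s^2 + 2*s*t - t^2)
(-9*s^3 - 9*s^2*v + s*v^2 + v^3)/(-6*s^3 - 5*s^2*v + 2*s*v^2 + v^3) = (3*s - v)/(2*s - v)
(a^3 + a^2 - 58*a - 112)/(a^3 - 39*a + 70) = (a^2 - 6*a - 16)/(a^2 - 7*a + 10)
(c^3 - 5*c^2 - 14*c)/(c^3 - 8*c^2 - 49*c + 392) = c*(c + 2)/(c^2 - c - 56)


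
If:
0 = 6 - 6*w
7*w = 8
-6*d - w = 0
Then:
No Solution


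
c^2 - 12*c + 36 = (c - 6)^2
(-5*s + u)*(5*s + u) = -25*s^2 + u^2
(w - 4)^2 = w^2 - 8*w + 16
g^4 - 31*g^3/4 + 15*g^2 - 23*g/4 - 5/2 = (g - 5)*(g - 2)*(g - 1)*(g + 1/4)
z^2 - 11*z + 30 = (z - 6)*(z - 5)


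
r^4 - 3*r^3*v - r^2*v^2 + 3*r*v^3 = r*(r - 3*v)*(r - v)*(r + v)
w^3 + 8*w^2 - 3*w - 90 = (w - 3)*(w + 5)*(w + 6)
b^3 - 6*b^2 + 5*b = b*(b - 5)*(b - 1)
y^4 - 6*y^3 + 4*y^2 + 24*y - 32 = (y - 4)*(y - 2)^2*(y + 2)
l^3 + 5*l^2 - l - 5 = (l - 1)*(l + 1)*(l + 5)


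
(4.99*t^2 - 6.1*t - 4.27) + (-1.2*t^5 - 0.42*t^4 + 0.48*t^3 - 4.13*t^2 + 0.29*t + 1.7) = -1.2*t^5 - 0.42*t^4 + 0.48*t^3 + 0.86*t^2 - 5.81*t - 2.57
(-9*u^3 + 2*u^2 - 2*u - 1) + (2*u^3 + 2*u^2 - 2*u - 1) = -7*u^3 + 4*u^2 - 4*u - 2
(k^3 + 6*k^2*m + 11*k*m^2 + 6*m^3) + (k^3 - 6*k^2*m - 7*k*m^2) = 2*k^3 + 4*k*m^2 + 6*m^3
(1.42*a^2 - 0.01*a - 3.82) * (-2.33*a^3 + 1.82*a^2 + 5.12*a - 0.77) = -3.3086*a^5 + 2.6077*a^4 + 16.1528*a^3 - 8.097*a^2 - 19.5507*a + 2.9414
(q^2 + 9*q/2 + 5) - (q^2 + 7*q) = 5 - 5*q/2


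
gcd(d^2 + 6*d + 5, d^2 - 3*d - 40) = d + 5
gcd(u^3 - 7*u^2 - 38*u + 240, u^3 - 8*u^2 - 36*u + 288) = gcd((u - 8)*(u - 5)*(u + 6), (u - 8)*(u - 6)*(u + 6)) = u^2 - 2*u - 48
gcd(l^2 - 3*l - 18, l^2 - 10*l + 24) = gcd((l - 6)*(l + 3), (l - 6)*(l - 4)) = l - 6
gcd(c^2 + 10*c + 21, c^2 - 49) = c + 7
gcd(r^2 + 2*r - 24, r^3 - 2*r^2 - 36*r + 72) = r + 6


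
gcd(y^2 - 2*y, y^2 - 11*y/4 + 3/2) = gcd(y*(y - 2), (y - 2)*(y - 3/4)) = y - 2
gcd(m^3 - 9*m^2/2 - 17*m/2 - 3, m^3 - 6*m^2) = m - 6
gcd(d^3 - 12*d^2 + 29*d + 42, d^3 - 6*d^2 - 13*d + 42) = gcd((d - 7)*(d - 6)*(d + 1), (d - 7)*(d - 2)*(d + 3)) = d - 7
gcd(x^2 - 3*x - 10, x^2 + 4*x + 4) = x + 2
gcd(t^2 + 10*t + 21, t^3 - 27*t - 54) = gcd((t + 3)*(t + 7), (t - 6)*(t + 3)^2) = t + 3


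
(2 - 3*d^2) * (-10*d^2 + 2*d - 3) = 30*d^4 - 6*d^3 - 11*d^2 + 4*d - 6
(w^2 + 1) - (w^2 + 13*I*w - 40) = -13*I*w + 41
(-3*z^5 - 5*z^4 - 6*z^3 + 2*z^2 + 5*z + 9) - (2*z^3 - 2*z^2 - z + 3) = -3*z^5 - 5*z^4 - 8*z^3 + 4*z^2 + 6*z + 6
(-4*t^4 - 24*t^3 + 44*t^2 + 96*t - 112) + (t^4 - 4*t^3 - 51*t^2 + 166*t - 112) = -3*t^4 - 28*t^3 - 7*t^2 + 262*t - 224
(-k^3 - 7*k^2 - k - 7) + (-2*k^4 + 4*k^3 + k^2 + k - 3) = -2*k^4 + 3*k^3 - 6*k^2 - 10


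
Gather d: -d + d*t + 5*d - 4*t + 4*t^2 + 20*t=d*(t + 4) + 4*t^2 + 16*t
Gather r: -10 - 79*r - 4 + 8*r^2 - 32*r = 8*r^2 - 111*r - 14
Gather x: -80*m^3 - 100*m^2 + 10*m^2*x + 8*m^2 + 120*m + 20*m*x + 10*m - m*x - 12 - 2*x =-80*m^3 - 92*m^2 + 130*m + x*(10*m^2 + 19*m - 2) - 12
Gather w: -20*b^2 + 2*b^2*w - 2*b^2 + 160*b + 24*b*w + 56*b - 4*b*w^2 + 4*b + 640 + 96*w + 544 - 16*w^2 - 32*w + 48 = -22*b^2 + 220*b + w^2*(-4*b - 16) + w*(2*b^2 + 24*b + 64) + 1232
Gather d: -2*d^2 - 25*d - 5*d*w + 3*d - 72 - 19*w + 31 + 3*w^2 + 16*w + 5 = -2*d^2 + d*(-5*w - 22) + 3*w^2 - 3*w - 36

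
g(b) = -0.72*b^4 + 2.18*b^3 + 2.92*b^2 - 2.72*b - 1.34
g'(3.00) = -4.10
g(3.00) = 17.32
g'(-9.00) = 2573.98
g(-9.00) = -6053.48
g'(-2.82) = 97.41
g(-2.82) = -64.87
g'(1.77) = 12.14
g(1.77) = 8.02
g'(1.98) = 12.13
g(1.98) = 10.58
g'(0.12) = -1.93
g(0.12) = -1.62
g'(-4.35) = 332.69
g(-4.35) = -371.50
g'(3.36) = -18.51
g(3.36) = 13.41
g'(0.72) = 3.80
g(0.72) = -1.16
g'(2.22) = 10.97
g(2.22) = 13.38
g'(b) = -2.88*b^3 + 6.54*b^2 + 5.84*b - 2.72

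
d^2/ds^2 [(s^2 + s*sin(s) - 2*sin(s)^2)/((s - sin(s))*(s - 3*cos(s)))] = (-2*s^2*sin(s) - 3*s^2*cos(s) + 6*s*sin(s) - 3*s*sin(2*s) - 4*s*cos(s) - 9*s*cos(2*s)/2 + 27*s/2 + 40*sin(s) + 9*sin(2*s) + 6*cos(s) - 6*cos(2*s) + 18)/(s - 3*cos(s))^3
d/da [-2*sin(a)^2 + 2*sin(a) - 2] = -2*sin(2*a) + 2*cos(a)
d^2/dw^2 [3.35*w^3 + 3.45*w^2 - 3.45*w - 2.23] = 20.1*w + 6.9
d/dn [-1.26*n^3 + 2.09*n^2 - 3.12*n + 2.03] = -3.78*n^2 + 4.18*n - 3.12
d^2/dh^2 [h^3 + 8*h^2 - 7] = 6*h + 16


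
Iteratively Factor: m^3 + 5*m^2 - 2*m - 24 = (m - 2)*(m^2 + 7*m + 12) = (m - 2)*(m + 4)*(m + 3)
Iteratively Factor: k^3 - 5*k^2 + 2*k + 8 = (k - 4)*(k^2 - k - 2) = (k - 4)*(k - 2)*(k + 1)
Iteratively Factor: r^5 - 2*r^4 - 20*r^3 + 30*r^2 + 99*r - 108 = (r + 3)*(r^4 - 5*r^3 - 5*r^2 + 45*r - 36) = (r - 4)*(r + 3)*(r^3 - r^2 - 9*r + 9) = (r - 4)*(r + 3)^2*(r^2 - 4*r + 3) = (r - 4)*(r - 1)*(r + 3)^2*(r - 3)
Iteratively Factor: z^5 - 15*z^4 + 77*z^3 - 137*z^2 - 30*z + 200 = (z - 5)*(z^4 - 10*z^3 + 27*z^2 - 2*z - 40) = (z - 5)^2*(z^3 - 5*z^2 + 2*z + 8) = (z - 5)^2*(z - 4)*(z^2 - z - 2) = (z - 5)^2*(z - 4)*(z - 2)*(z + 1)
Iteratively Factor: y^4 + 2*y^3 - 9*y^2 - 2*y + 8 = (y + 1)*(y^3 + y^2 - 10*y + 8) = (y - 2)*(y + 1)*(y^2 + 3*y - 4) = (y - 2)*(y - 1)*(y + 1)*(y + 4)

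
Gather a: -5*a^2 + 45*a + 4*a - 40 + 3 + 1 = -5*a^2 + 49*a - 36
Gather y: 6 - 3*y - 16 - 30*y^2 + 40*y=-30*y^2 + 37*y - 10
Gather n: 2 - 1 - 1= 0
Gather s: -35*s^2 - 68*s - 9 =-35*s^2 - 68*s - 9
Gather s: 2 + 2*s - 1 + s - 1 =3*s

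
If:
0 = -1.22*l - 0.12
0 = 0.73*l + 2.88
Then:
No Solution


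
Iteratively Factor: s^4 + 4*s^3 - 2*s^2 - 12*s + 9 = (s - 1)*(s^3 + 5*s^2 + 3*s - 9) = (s - 1)^2*(s^2 + 6*s + 9) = (s - 1)^2*(s + 3)*(s + 3)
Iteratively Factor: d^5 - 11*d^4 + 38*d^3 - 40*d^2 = (d - 4)*(d^4 - 7*d^3 + 10*d^2) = d*(d - 4)*(d^3 - 7*d^2 + 10*d) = d*(d - 4)*(d - 2)*(d^2 - 5*d) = d^2*(d - 4)*(d - 2)*(d - 5)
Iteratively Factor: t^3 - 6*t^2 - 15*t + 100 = (t + 4)*(t^2 - 10*t + 25) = (t - 5)*(t + 4)*(t - 5)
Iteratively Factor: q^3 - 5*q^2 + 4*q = (q - 4)*(q^2 - q) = (q - 4)*(q - 1)*(q)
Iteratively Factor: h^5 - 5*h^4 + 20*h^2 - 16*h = (h - 4)*(h^4 - h^3 - 4*h^2 + 4*h) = (h - 4)*(h - 1)*(h^3 - 4*h) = (h - 4)*(h - 2)*(h - 1)*(h^2 + 2*h) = h*(h - 4)*(h - 2)*(h - 1)*(h + 2)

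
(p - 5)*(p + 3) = p^2 - 2*p - 15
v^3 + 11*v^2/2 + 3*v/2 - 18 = (v - 3/2)*(v + 3)*(v + 4)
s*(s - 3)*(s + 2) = s^3 - s^2 - 6*s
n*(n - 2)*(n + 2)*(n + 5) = n^4 + 5*n^3 - 4*n^2 - 20*n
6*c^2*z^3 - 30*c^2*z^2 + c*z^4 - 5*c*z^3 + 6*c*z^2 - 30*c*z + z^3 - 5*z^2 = z*(6*c + z)*(z - 5)*(c*z + 1)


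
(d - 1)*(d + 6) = d^2 + 5*d - 6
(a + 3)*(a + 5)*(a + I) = a^3 + 8*a^2 + I*a^2 + 15*a + 8*I*a + 15*I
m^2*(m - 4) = m^3 - 4*m^2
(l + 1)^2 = l^2 + 2*l + 1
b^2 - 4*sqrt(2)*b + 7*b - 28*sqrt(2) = (b + 7)*(b - 4*sqrt(2))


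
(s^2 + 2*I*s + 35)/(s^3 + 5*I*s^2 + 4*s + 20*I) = (s^2 + 2*I*s + 35)/(s^3 + 5*I*s^2 + 4*s + 20*I)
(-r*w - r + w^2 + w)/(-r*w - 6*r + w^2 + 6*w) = (w + 1)/(w + 6)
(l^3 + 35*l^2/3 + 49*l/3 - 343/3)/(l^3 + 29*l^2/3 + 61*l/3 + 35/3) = (3*l^2 + 14*l - 49)/(3*l^2 + 8*l + 5)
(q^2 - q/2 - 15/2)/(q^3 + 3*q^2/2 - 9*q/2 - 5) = (q - 3)/(q^2 - q - 2)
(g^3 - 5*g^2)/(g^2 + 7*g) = g*(g - 5)/(g + 7)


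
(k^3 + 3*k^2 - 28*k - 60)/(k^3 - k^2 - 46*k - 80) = (k^2 + k - 30)/(k^2 - 3*k - 40)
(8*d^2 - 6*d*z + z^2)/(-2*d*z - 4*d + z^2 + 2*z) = (-4*d + z)/(z + 2)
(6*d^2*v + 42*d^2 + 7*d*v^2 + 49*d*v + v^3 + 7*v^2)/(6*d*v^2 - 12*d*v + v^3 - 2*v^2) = (d*v + 7*d + v^2 + 7*v)/(v*(v - 2))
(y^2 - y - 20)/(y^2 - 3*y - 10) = (y + 4)/(y + 2)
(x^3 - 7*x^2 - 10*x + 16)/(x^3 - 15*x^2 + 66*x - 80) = (x^2 + x - 2)/(x^2 - 7*x + 10)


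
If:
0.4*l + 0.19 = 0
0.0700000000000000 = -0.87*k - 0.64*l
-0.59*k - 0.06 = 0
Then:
No Solution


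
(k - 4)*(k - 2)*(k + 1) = k^3 - 5*k^2 + 2*k + 8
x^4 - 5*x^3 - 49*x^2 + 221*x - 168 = (x - 8)*(x - 3)*(x - 1)*(x + 7)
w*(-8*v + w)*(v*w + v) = -8*v^2*w^2 - 8*v^2*w + v*w^3 + v*w^2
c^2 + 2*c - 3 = (c - 1)*(c + 3)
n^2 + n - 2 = (n - 1)*(n + 2)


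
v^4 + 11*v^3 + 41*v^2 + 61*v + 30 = (v + 1)*(v + 2)*(v + 3)*(v + 5)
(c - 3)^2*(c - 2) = c^3 - 8*c^2 + 21*c - 18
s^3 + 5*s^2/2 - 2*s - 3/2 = (s - 1)*(s + 1/2)*(s + 3)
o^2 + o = o*(o + 1)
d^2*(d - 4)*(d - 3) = d^4 - 7*d^3 + 12*d^2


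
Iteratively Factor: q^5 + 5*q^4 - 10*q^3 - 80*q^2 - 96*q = (q + 4)*(q^4 + q^3 - 14*q^2 - 24*q) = (q + 2)*(q + 4)*(q^3 - q^2 - 12*q) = q*(q + 2)*(q + 4)*(q^2 - q - 12) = q*(q + 2)*(q + 3)*(q + 4)*(q - 4)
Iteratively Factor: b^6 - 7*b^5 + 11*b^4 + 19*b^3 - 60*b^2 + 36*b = (b - 3)*(b^5 - 4*b^4 - b^3 + 16*b^2 - 12*b) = (b - 3)*(b - 1)*(b^4 - 3*b^3 - 4*b^2 + 12*b) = b*(b - 3)*(b - 1)*(b^3 - 3*b^2 - 4*b + 12) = b*(b - 3)^2*(b - 1)*(b^2 - 4) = b*(b - 3)^2*(b - 1)*(b + 2)*(b - 2)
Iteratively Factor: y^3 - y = (y - 1)*(y^2 + y) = y*(y - 1)*(y + 1)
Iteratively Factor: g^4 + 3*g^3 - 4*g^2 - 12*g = (g)*(g^3 + 3*g^2 - 4*g - 12) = g*(g + 3)*(g^2 - 4) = g*(g - 2)*(g + 3)*(g + 2)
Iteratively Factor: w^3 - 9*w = (w - 3)*(w^2 + 3*w) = w*(w - 3)*(w + 3)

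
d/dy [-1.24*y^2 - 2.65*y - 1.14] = -2.48*y - 2.65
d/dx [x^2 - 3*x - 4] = 2*x - 3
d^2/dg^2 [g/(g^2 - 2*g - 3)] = 2*(-4*g*(g - 1)^2 + (2 - 3*g)*(-g^2 + 2*g + 3))/(-g^2 + 2*g + 3)^3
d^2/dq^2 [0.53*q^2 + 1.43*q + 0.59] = 1.06000000000000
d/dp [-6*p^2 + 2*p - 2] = 2 - 12*p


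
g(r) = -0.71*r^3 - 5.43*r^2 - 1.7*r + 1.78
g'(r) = -2.13*r^2 - 10.86*r - 1.7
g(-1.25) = -3.19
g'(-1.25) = 8.55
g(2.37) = -42.20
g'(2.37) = -39.40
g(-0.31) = 1.81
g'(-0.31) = 1.46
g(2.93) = -67.68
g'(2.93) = -51.81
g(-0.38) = 1.68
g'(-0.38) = 2.12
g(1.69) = -20.03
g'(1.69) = -26.14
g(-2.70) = -19.24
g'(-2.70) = 12.09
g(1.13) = -8.10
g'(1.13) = -16.69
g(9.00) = -970.94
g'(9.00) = -271.97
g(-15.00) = 1201.78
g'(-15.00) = -318.05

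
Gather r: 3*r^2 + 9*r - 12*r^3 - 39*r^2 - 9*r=-12*r^3 - 36*r^2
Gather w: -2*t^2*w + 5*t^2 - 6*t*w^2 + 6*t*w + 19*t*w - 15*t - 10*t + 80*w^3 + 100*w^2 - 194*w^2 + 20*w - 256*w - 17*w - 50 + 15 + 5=5*t^2 - 25*t + 80*w^3 + w^2*(-6*t - 94) + w*(-2*t^2 + 25*t - 253) - 30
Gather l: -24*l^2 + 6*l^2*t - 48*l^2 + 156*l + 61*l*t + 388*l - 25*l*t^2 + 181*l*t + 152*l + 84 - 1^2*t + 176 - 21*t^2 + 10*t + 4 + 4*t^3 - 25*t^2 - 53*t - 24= l^2*(6*t - 72) + l*(-25*t^2 + 242*t + 696) + 4*t^3 - 46*t^2 - 44*t + 240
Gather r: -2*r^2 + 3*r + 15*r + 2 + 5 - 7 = -2*r^2 + 18*r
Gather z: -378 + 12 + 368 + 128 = 130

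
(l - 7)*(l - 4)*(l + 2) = l^3 - 9*l^2 + 6*l + 56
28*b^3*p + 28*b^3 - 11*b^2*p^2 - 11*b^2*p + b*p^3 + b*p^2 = (-7*b + p)*(-4*b + p)*(b*p + b)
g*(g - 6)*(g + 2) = g^3 - 4*g^2 - 12*g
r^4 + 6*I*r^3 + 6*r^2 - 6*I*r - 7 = (r - I)*(r + 7*I)*(-I*r + I)*(I*r + I)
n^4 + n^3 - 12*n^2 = n^2*(n - 3)*(n + 4)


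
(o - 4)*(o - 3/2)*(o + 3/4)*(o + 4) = o^4 - 3*o^3/4 - 137*o^2/8 + 12*o + 18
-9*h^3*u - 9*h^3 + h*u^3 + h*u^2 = (-3*h + u)*(3*h + u)*(h*u + h)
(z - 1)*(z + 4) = z^2 + 3*z - 4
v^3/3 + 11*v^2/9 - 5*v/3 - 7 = (v/3 + 1)*(v - 7/3)*(v + 3)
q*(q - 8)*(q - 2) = q^3 - 10*q^2 + 16*q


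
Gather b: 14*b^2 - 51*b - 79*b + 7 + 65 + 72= 14*b^2 - 130*b + 144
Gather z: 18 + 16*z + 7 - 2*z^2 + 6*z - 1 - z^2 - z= -3*z^2 + 21*z + 24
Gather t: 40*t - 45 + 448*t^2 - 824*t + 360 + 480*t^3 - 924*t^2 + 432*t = 480*t^3 - 476*t^2 - 352*t + 315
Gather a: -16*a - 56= -16*a - 56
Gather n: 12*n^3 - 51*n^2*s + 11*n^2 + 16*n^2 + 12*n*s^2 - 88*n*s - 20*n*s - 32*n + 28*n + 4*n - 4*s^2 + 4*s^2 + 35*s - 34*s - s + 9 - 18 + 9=12*n^3 + n^2*(27 - 51*s) + n*(12*s^2 - 108*s)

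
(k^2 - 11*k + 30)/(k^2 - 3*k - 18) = (k - 5)/(k + 3)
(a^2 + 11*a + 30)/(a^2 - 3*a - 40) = (a + 6)/(a - 8)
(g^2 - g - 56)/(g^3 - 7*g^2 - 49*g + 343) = (g - 8)/(g^2 - 14*g + 49)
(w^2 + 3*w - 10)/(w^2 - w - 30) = (w - 2)/(w - 6)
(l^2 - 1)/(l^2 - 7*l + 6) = (l + 1)/(l - 6)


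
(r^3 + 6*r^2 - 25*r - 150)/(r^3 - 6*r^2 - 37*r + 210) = (r + 5)/(r - 7)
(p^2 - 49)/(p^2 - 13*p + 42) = (p + 7)/(p - 6)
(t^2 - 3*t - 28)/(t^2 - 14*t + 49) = (t + 4)/(t - 7)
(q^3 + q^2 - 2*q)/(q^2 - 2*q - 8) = q*(q - 1)/(q - 4)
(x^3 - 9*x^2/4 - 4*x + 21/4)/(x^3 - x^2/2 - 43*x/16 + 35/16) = 4*(x - 3)/(4*x - 5)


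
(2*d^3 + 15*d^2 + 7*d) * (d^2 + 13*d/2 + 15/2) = 2*d^5 + 28*d^4 + 239*d^3/2 + 158*d^2 + 105*d/2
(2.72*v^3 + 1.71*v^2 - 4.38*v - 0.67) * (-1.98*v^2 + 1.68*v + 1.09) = -5.3856*v^5 + 1.1838*v^4 + 14.51*v^3 - 4.1679*v^2 - 5.8998*v - 0.7303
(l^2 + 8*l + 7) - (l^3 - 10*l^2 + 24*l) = -l^3 + 11*l^2 - 16*l + 7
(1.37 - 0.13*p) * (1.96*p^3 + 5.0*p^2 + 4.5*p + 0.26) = -0.2548*p^4 + 2.0352*p^3 + 6.265*p^2 + 6.1312*p + 0.3562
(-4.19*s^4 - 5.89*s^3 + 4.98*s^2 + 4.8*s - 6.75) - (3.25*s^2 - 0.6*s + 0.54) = -4.19*s^4 - 5.89*s^3 + 1.73*s^2 + 5.4*s - 7.29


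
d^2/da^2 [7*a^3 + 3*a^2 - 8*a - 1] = 42*a + 6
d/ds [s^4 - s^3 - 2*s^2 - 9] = s*(4*s^2 - 3*s - 4)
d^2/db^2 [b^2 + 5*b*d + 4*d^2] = 2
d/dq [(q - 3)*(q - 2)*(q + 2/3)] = 3*q^2 - 26*q/3 + 8/3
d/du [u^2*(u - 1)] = u*(3*u - 2)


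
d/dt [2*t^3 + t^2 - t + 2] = 6*t^2 + 2*t - 1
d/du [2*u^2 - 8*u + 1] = 4*u - 8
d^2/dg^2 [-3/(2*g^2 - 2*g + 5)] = 12*(2*g^2 - 2*g - 2*(2*g - 1)^2 + 5)/(2*g^2 - 2*g + 5)^3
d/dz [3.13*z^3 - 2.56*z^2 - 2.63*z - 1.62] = 9.39*z^2 - 5.12*z - 2.63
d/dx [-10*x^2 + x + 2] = 1 - 20*x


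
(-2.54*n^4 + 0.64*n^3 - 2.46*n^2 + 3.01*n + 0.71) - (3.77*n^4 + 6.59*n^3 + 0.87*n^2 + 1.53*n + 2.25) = -6.31*n^4 - 5.95*n^3 - 3.33*n^2 + 1.48*n - 1.54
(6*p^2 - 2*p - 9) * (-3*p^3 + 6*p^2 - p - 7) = -18*p^5 + 42*p^4 + 9*p^3 - 94*p^2 + 23*p + 63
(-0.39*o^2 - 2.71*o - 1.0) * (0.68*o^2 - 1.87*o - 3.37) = -0.2652*o^4 - 1.1135*o^3 + 5.702*o^2 + 11.0027*o + 3.37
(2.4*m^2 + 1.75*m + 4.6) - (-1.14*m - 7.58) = 2.4*m^2 + 2.89*m + 12.18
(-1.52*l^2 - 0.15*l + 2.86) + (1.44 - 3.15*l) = -1.52*l^2 - 3.3*l + 4.3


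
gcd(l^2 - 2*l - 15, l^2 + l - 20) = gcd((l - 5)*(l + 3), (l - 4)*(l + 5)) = 1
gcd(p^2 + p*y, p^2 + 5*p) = p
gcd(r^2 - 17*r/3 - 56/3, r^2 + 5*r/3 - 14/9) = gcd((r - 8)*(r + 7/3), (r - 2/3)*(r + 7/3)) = r + 7/3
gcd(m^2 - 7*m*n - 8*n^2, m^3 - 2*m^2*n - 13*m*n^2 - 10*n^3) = m + n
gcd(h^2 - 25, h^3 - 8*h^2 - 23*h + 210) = h + 5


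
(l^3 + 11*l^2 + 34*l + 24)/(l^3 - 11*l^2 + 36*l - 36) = (l^3 + 11*l^2 + 34*l + 24)/(l^3 - 11*l^2 + 36*l - 36)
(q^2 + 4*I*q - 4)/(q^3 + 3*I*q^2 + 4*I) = 1/(q - I)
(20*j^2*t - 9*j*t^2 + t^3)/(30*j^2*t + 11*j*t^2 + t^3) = (20*j^2 - 9*j*t + t^2)/(30*j^2 + 11*j*t + t^2)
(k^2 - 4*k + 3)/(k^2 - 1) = (k - 3)/(k + 1)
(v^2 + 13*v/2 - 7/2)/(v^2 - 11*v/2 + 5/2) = (v + 7)/(v - 5)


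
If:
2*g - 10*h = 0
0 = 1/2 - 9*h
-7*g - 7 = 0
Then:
No Solution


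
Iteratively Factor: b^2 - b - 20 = (b + 4)*(b - 5)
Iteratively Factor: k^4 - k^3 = (k)*(k^3 - k^2) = k^2*(k^2 - k) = k^2*(k - 1)*(k)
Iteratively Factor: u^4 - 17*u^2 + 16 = (u + 1)*(u^3 - u^2 - 16*u + 16) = (u - 4)*(u + 1)*(u^2 + 3*u - 4) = (u - 4)*(u + 1)*(u + 4)*(u - 1)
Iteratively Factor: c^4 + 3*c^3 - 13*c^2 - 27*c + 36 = (c + 3)*(c^3 - 13*c + 12) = (c - 1)*(c + 3)*(c^2 + c - 12) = (c - 3)*(c - 1)*(c + 3)*(c + 4)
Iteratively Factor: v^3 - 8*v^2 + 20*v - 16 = (v - 2)*(v^2 - 6*v + 8) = (v - 4)*(v - 2)*(v - 2)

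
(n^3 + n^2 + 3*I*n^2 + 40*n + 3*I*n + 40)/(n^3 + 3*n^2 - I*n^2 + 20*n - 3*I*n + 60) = (n^2 + n*(1 + 8*I) + 8*I)/(n^2 + n*(3 + 4*I) + 12*I)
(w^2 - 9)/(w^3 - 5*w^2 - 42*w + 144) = (w + 3)/(w^2 - 2*w - 48)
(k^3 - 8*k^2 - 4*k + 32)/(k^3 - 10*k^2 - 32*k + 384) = (k^2 - 4)/(k^2 - 2*k - 48)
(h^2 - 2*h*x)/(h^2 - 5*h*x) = (h - 2*x)/(h - 5*x)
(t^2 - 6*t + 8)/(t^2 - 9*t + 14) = (t - 4)/(t - 7)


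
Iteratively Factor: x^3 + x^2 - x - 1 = (x + 1)*(x^2 - 1) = (x - 1)*(x + 1)*(x + 1)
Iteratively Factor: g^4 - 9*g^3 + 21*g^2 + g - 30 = (g - 3)*(g^3 - 6*g^2 + 3*g + 10) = (g - 3)*(g + 1)*(g^2 - 7*g + 10) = (g - 3)*(g - 2)*(g + 1)*(g - 5)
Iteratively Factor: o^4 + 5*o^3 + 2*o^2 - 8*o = (o + 2)*(o^3 + 3*o^2 - 4*o) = (o - 1)*(o + 2)*(o^2 + 4*o) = (o - 1)*(o + 2)*(o + 4)*(o)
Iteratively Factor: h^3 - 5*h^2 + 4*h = (h - 4)*(h^2 - h) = h*(h - 4)*(h - 1)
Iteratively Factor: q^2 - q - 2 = (q + 1)*(q - 2)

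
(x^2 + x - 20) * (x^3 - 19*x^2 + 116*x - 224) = x^5 - 18*x^4 + 77*x^3 + 272*x^2 - 2544*x + 4480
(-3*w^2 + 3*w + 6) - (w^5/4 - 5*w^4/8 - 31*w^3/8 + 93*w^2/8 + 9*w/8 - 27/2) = -w^5/4 + 5*w^4/8 + 31*w^3/8 - 117*w^2/8 + 15*w/8 + 39/2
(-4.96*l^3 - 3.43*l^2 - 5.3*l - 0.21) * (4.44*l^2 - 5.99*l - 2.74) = -22.0224*l^5 + 14.4812*l^4 + 10.6041*l^3 + 40.2128*l^2 + 15.7799*l + 0.5754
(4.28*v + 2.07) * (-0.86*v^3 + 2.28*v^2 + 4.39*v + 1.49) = -3.6808*v^4 + 7.9782*v^3 + 23.5088*v^2 + 15.4645*v + 3.0843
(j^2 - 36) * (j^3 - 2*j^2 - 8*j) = j^5 - 2*j^4 - 44*j^3 + 72*j^2 + 288*j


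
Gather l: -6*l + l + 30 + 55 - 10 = 75 - 5*l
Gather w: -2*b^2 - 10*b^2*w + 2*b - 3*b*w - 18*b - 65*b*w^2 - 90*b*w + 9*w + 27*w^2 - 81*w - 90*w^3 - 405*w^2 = -2*b^2 - 16*b - 90*w^3 + w^2*(-65*b - 378) + w*(-10*b^2 - 93*b - 72)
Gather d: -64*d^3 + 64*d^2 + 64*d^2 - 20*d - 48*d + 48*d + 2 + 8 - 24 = -64*d^3 + 128*d^2 - 20*d - 14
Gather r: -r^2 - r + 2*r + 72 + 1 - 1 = -r^2 + r + 72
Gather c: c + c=2*c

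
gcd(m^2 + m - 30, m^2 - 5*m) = m - 5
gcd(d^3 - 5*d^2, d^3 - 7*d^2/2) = d^2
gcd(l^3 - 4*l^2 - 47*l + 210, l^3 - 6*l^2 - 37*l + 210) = l - 5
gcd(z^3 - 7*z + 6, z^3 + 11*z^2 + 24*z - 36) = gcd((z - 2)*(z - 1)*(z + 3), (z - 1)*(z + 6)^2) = z - 1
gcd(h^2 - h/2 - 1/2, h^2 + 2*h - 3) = h - 1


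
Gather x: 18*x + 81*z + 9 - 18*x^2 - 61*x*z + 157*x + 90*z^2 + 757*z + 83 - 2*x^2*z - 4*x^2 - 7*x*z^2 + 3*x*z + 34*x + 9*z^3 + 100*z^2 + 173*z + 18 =x^2*(-2*z - 22) + x*(-7*z^2 - 58*z + 209) + 9*z^3 + 190*z^2 + 1011*z + 110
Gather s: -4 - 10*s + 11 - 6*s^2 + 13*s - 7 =-6*s^2 + 3*s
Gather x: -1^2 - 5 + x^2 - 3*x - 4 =x^2 - 3*x - 10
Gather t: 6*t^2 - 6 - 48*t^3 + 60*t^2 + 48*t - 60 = -48*t^3 + 66*t^2 + 48*t - 66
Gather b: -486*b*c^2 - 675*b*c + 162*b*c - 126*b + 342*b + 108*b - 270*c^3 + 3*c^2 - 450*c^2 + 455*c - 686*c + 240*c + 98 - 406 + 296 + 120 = b*(-486*c^2 - 513*c + 324) - 270*c^3 - 447*c^2 + 9*c + 108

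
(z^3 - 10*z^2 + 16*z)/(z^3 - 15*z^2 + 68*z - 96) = z*(z - 2)/(z^2 - 7*z + 12)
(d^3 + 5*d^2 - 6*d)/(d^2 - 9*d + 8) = d*(d + 6)/(d - 8)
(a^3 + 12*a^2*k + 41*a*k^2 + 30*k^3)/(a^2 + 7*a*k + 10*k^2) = (a^2 + 7*a*k + 6*k^2)/(a + 2*k)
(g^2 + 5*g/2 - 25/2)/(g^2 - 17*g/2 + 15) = (g + 5)/(g - 6)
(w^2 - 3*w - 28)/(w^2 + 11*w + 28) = (w - 7)/(w + 7)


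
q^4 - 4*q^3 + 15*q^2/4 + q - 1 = (q - 2)^2*(q - 1/2)*(q + 1/2)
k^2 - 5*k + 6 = (k - 3)*(k - 2)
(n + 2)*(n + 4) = n^2 + 6*n + 8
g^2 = g^2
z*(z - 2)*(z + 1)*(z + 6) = z^4 + 5*z^3 - 8*z^2 - 12*z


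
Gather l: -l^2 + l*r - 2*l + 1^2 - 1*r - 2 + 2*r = -l^2 + l*(r - 2) + r - 1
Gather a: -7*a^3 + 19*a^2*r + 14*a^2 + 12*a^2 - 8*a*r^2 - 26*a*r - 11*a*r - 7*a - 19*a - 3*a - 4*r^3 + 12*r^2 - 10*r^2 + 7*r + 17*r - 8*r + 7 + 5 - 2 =-7*a^3 + a^2*(19*r + 26) + a*(-8*r^2 - 37*r - 29) - 4*r^3 + 2*r^2 + 16*r + 10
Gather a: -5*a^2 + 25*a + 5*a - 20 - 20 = -5*a^2 + 30*a - 40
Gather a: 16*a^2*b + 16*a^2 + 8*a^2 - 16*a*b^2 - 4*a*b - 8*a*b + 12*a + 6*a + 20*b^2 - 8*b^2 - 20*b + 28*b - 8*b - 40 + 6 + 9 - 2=a^2*(16*b + 24) + a*(-16*b^2 - 12*b + 18) + 12*b^2 - 27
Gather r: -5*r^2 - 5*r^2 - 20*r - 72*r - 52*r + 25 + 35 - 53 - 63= -10*r^2 - 144*r - 56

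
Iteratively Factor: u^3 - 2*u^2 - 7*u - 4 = (u - 4)*(u^2 + 2*u + 1) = (u - 4)*(u + 1)*(u + 1)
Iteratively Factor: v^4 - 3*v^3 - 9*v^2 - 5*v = (v + 1)*(v^3 - 4*v^2 - 5*v) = (v + 1)^2*(v^2 - 5*v) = (v - 5)*(v + 1)^2*(v)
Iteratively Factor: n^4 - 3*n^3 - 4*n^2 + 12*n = (n - 2)*(n^3 - n^2 - 6*n) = n*(n - 2)*(n^2 - n - 6) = n*(n - 3)*(n - 2)*(n + 2)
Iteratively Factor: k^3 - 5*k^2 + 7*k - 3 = (k - 1)*(k^2 - 4*k + 3) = (k - 3)*(k - 1)*(k - 1)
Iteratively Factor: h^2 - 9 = (h - 3)*(h + 3)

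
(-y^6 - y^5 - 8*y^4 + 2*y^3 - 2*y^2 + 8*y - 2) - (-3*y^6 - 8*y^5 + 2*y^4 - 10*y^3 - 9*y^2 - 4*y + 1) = 2*y^6 + 7*y^5 - 10*y^4 + 12*y^3 + 7*y^2 + 12*y - 3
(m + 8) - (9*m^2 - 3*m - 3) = -9*m^2 + 4*m + 11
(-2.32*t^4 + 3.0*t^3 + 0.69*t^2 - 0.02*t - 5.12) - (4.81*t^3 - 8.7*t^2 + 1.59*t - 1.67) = -2.32*t^4 - 1.81*t^3 + 9.39*t^2 - 1.61*t - 3.45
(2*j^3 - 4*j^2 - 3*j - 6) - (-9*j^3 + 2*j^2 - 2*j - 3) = 11*j^3 - 6*j^2 - j - 3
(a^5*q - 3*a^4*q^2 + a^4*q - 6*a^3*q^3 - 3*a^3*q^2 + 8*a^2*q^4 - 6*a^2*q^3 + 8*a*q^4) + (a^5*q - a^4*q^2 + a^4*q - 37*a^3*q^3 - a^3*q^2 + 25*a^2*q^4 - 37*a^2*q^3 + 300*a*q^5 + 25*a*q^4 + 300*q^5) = 2*a^5*q - 4*a^4*q^2 + 2*a^4*q - 43*a^3*q^3 - 4*a^3*q^2 + 33*a^2*q^4 - 43*a^2*q^3 + 300*a*q^5 + 33*a*q^4 + 300*q^5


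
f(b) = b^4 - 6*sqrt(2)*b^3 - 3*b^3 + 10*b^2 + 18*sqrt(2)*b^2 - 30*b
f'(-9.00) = -6375.13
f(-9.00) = 18075.69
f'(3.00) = -19.37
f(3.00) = 0.00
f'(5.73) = -2.43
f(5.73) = -90.54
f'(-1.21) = -173.34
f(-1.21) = 110.70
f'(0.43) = -5.56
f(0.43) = -7.22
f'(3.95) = -40.98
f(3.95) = -29.70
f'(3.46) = -31.45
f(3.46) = -11.76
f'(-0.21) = -46.45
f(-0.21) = 7.97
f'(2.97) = -18.53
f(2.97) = 0.57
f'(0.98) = 10.17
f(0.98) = -5.24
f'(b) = 4*b^3 - 18*sqrt(2)*b^2 - 9*b^2 + 20*b + 36*sqrt(2)*b - 30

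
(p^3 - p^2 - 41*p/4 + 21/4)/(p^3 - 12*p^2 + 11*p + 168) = (p^2 - 4*p + 7/4)/(p^2 - 15*p + 56)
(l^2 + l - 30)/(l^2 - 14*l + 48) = (l^2 + l - 30)/(l^2 - 14*l + 48)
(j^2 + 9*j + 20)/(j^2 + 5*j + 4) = (j + 5)/(j + 1)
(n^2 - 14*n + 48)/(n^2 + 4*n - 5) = (n^2 - 14*n + 48)/(n^2 + 4*n - 5)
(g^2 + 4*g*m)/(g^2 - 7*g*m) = (g + 4*m)/(g - 7*m)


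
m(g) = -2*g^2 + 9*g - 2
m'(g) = 9 - 4*g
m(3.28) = 6.00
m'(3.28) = -4.12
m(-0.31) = -4.98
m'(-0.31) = 10.24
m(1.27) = 6.20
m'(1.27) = 3.92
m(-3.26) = -52.60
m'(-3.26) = 22.04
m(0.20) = -0.28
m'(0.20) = 8.20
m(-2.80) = -42.88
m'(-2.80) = 20.20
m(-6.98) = -162.26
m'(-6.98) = 36.92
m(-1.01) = -13.13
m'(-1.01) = 13.04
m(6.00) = -20.00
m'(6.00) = -15.00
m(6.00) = -20.00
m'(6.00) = -15.00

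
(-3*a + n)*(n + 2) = -3*a*n - 6*a + n^2 + 2*n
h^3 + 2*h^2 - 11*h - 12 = (h - 3)*(h + 1)*(h + 4)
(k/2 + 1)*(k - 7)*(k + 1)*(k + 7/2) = k^4/2 - k^3/4 - 33*k^2/2 - 161*k/4 - 49/2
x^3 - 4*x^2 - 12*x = x*(x - 6)*(x + 2)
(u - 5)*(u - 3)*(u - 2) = u^3 - 10*u^2 + 31*u - 30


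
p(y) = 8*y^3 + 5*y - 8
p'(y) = 24*y^2 + 5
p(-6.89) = -2659.11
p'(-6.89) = 1144.33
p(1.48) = 25.33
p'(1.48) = 57.57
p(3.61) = 386.42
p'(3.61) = 317.77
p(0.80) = 0.10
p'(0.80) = 20.36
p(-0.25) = -9.38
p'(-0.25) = 6.50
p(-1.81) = -64.49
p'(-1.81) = 83.63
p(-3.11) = -264.19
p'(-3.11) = 237.13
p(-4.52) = -769.36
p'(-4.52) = 495.33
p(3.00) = 223.00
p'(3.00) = 221.00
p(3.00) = 223.00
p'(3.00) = 221.00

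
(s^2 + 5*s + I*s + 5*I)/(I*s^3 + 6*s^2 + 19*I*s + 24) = (s^2 + 5*s + I*s + 5*I)/(I*s^3 + 6*s^2 + 19*I*s + 24)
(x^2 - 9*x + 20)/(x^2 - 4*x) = (x - 5)/x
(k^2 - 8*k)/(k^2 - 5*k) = (k - 8)/(k - 5)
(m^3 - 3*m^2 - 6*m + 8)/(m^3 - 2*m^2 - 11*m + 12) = (m + 2)/(m + 3)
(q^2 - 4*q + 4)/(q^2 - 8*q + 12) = (q - 2)/(q - 6)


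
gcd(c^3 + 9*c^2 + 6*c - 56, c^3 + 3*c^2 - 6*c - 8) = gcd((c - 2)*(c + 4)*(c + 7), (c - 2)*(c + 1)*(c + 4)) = c^2 + 2*c - 8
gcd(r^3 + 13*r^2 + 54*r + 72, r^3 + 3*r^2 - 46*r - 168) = r^2 + 10*r + 24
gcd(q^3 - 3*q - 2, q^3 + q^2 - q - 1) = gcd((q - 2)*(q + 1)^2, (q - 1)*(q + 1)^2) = q^2 + 2*q + 1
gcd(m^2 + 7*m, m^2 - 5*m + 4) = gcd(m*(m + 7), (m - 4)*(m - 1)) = 1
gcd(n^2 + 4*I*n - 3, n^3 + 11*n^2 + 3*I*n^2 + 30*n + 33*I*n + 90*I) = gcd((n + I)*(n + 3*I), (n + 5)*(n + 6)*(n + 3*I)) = n + 3*I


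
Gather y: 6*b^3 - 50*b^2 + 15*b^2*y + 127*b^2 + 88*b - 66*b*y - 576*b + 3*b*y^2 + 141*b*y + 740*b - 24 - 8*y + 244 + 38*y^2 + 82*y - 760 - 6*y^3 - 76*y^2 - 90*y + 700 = 6*b^3 + 77*b^2 + 252*b - 6*y^3 + y^2*(3*b - 38) + y*(15*b^2 + 75*b - 16) + 160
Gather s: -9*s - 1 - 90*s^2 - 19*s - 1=-90*s^2 - 28*s - 2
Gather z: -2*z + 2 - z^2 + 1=-z^2 - 2*z + 3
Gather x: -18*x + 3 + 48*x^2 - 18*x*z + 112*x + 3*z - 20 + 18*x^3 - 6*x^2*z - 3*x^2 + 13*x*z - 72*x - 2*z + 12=18*x^3 + x^2*(45 - 6*z) + x*(22 - 5*z) + z - 5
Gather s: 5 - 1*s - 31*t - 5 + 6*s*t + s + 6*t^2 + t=6*s*t + 6*t^2 - 30*t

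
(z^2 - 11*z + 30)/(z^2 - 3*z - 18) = (z - 5)/(z + 3)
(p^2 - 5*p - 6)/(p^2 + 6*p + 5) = (p - 6)/(p + 5)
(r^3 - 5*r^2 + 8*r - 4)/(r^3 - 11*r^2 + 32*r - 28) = (r - 1)/(r - 7)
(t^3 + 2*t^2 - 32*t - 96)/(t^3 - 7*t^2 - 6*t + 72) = (t^2 + 8*t + 16)/(t^2 - t - 12)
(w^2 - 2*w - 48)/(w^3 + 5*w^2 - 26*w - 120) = (w - 8)/(w^2 - w - 20)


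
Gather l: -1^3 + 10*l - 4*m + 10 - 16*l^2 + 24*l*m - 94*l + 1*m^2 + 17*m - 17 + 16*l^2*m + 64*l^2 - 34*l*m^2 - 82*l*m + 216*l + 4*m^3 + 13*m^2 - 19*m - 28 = l^2*(16*m + 48) + l*(-34*m^2 - 58*m + 132) + 4*m^3 + 14*m^2 - 6*m - 36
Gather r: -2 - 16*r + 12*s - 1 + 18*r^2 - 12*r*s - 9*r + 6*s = 18*r^2 + r*(-12*s - 25) + 18*s - 3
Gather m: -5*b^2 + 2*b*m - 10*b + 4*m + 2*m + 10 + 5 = -5*b^2 - 10*b + m*(2*b + 6) + 15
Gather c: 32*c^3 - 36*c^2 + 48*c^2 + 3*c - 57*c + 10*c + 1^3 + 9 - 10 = 32*c^3 + 12*c^2 - 44*c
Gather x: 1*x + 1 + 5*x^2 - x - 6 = 5*x^2 - 5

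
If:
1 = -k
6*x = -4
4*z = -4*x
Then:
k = -1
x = -2/3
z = 2/3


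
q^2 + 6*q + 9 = (q + 3)^2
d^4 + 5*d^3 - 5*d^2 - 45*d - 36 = (d - 3)*(d + 1)*(d + 3)*(d + 4)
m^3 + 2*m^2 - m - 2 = (m - 1)*(m + 1)*(m + 2)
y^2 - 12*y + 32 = (y - 8)*(y - 4)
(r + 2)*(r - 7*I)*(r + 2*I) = r^3 + 2*r^2 - 5*I*r^2 + 14*r - 10*I*r + 28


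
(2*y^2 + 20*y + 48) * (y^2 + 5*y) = 2*y^4 + 30*y^3 + 148*y^2 + 240*y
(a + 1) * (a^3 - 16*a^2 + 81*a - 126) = a^4 - 15*a^3 + 65*a^2 - 45*a - 126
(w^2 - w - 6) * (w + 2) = w^3 + w^2 - 8*w - 12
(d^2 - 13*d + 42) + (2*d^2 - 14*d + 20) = 3*d^2 - 27*d + 62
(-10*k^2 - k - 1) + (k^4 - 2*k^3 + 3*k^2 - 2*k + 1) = k^4 - 2*k^3 - 7*k^2 - 3*k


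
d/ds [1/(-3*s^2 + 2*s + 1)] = 2*(3*s - 1)/(-3*s^2 + 2*s + 1)^2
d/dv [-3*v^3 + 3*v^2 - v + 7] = -9*v^2 + 6*v - 1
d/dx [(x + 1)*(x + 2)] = 2*x + 3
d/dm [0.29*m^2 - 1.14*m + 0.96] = 0.58*m - 1.14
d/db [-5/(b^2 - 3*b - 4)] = 5*(2*b - 3)/(-b^2 + 3*b + 4)^2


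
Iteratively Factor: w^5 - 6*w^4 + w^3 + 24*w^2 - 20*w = (w + 2)*(w^4 - 8*w^3 + 17*w^2 - 10*w) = (w - 2)*(w + 2)*(w^3 - 6*w^2 + 5*w) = (w - 5)*(w - 2)*(w + 2)*(w^2 - w) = (w - 5)*(w - 2)*(w - 1)*(w + 2)*(w)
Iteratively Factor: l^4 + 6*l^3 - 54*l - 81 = (l + 3)*(l^3 + 3*l^2 - 9*l - 27) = (l + 3)^2*(l^2 - 9) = (l + 3)^3*(l - 3)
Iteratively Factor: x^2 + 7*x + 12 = (x + 4)*(x + 3)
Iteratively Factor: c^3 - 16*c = (c)*(c^2 - 16) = c*(c + 4)*(c - 4)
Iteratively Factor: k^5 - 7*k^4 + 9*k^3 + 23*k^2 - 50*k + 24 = (k + 2)*(k^4 - 9*k^3 + 27*k^2 - 31*k + 12) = (k - 4)*(k + 2)*(k^3 - 5*k^2 + 7*k - 3) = (k - 4)*(k - 1)*(k + 2)*(k^2 - 4*k + 3) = (k - 4)*(k - 3)*(k - 1)*(k + 2)*(k - 1)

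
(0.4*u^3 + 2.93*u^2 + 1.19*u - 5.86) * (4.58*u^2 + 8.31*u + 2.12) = 1.832*u^5 + 16.7434*u^4 + 30.6465*u^3 - 10.7383*u^2 - 46.1738*u - 12.4232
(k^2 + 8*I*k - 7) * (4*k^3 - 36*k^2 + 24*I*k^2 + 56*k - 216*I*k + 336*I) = 4*k^5 - 36*k^4 + 56*I*k^4 - 164*k^3 - 504*I*k^3 + 1980*k^2 + 616*I*k^2 - 3080*k + 1512*I*k - 2352*I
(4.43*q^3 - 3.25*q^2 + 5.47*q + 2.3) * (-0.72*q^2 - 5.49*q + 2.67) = -3.1896*q^5 - 21.9807*q^4 + 25.7322*q^3 - 40.3638*q^2 + 1.9779*q + 6.141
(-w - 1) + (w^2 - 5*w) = w^2 - 6*w - 1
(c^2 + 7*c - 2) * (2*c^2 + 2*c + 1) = 2*c^4 + 16*c^3 + 11*c^2 + 3*c - 2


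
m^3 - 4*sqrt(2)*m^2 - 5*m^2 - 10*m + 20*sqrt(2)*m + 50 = (m - 5)*(m - 5*sqrt(2))*(m + sqrt(2))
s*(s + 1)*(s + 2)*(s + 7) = s^4 + 10*s^3 + 23*s^2 + 14*s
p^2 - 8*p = p*(p - 8)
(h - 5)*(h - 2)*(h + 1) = h^3 - 6*h^2 + 3*h + 10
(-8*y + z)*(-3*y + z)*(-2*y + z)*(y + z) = -48*y^4 - 2*y^3*z + 33*y^2*z^2 - 12*y*z^3 + z^4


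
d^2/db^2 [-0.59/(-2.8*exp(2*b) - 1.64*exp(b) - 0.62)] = (0.59*(5.6*exp(b) + 1.64)*(11.2*exp(b) + 3.28)*exp(b) - (6.608*exp(b) + 0.9676)*(2.8*exp(2*b) + 1.64*exp(b) + 0.62))*exp(b)/(2.8*exp(2*b) + 1.64*exp(b) + 0.62)^3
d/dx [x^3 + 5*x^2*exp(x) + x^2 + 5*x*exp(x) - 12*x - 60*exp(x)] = 5*x^2*exp(x) + 3*x^2 + 15*x*exp(x) + 2*x - 55*exp(x) - 12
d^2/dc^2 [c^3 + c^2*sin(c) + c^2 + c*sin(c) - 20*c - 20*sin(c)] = -c^2*sin(c) - c*sin(c) + 4*c*cos(c) + 6*c + 22*sin(c) + 2*cos(c) + 2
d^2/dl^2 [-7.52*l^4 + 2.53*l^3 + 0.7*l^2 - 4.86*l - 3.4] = -90.24*l^2 + 15.18*l + 1.4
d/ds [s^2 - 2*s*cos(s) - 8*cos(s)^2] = 2*s*sin(s) + 2*s + 8*sin(2*s) - 2*cos(s)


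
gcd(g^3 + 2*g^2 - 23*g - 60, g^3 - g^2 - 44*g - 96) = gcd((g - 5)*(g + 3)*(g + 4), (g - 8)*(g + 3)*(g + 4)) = g^2 + 7*g + 12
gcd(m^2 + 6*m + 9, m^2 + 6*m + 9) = m^2 + 6*m + 9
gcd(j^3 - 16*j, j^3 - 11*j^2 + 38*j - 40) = j - 4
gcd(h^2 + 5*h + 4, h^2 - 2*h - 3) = h + 1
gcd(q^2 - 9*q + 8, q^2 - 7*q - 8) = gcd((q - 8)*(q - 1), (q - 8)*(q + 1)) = q - 8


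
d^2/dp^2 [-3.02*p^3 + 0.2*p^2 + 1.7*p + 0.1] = 0.4 - 18.12*p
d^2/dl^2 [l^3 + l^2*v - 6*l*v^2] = 6*l + 2*v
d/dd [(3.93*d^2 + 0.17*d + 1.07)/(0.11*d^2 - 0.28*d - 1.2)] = (-1.1191*d^2 - 9.6674*d + 0.0956)/(0.0121*d^4 - 0.0616*d^3 - 0.1856*d^2 + 0.672*d + 1.44)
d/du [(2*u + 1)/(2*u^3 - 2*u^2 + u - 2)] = (4*u^3 - 4*u^2 + 2*u - (2*u + 1)*(6*u^2 - 4*u + 1) - 4)/(2*u^3 - 2*u^2 + u - 2)^2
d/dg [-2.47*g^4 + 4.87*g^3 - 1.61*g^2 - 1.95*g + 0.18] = -9.88*g^3 + 14.61*g^2 - 3.22*g - 1.95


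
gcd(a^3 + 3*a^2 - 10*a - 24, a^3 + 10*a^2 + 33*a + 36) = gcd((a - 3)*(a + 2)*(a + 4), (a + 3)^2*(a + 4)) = a + 4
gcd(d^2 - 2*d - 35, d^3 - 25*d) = d + 5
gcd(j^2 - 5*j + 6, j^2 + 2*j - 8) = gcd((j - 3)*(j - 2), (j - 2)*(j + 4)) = j - 2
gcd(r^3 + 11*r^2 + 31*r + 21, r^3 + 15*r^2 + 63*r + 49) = r^2 + 8*r + 7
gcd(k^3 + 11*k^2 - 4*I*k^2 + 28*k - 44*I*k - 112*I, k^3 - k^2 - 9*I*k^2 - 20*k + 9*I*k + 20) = k - 4*I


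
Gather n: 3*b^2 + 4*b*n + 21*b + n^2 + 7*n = 3*b^2 + 21*b + n^2 + n*(4*b + 7)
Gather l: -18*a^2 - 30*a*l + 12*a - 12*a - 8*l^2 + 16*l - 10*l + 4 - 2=-18*a^2 - 8*l^2 + l*(6 - 30*a) + 2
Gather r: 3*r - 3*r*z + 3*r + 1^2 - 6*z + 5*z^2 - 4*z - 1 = r*(6 - 3*z) + 5*z^2 - 10*z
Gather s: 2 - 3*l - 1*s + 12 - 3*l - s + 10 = -6*l - 2*s + 24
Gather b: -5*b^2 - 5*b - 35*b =-5*b^2 - 40*b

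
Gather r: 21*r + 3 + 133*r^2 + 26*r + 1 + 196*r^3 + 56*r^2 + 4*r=196*r^3 + 189*r^2 + 51*r + 4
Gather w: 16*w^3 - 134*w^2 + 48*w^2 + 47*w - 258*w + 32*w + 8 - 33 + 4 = 16*w^3 - 86*w^2 - 179*w - 21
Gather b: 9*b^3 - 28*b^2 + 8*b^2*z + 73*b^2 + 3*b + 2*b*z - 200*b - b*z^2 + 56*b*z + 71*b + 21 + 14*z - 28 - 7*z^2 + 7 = 9*b^3 + b^2*(8*z + 45) + b*(-z^2 + 58*z - 126) - 7*z^2 + 14*z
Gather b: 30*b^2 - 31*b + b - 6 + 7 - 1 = 30*b^2 - 30*b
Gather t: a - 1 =a - 1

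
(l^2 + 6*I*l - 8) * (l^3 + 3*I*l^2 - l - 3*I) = l^5 + 9*I*l^4 - 27*l^3 - 33*I*l^2 + 26*l + 24*I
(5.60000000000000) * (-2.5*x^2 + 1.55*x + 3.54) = -14.0*x^2 + 8.68*x + 19.824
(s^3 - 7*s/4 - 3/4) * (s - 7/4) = s^4 - 7*s^3/4 - 7*s^2/4 + 37*s/16 + 21/16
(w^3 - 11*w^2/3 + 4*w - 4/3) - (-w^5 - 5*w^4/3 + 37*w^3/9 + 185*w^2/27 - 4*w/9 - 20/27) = w^5 + 5*w^4/3 - 28*w^3/9 - 284*w^2/27 + 40*w/9 - 16/27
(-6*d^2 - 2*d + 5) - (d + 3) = -6*d^2 - 3*d + 2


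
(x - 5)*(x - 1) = x^2 - 6*x + 5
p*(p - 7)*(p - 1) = p^3 - 8*p^2 + 7*p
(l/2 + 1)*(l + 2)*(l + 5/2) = l^3/2 + 13*l^2/4 + 7*l + 5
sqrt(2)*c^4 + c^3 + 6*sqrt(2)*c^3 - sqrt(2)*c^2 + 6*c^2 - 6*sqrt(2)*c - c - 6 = (c - 1)*(c + 1)*(c + 6)*(sqrt(2)*c + 1)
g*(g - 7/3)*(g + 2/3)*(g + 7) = g^4 + 16*g^3/3 - 119*g^2/9 - 98*g/9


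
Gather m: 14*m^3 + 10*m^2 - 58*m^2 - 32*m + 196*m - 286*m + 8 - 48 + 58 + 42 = 14*m^3 - 48*m^2 - 122*m + 60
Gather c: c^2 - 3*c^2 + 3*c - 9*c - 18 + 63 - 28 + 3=-2*c^2 - 6*c + 20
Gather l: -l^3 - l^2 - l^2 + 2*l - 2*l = -l^3 - 2*l^2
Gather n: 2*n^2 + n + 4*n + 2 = 2*n^2 + 5*n + 2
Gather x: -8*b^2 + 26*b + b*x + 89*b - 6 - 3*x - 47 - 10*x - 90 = -8*b^2 + 115*b + x*(b - 13) - 143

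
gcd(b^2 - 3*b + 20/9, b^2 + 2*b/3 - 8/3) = b - 4/3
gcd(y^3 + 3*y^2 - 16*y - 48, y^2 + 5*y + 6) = y + 3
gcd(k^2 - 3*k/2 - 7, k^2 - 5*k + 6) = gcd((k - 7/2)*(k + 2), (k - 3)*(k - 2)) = 1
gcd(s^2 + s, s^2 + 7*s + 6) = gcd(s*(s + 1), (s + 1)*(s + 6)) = s + 1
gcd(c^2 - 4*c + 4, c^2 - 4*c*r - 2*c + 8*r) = c - 2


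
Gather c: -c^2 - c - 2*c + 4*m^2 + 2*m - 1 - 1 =-c^2 - 3*c + 4*m^2 + 2*m - 2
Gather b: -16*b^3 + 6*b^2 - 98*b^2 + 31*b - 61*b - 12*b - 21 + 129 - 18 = -16*b^3 - 92*b^2 - 42*b + 90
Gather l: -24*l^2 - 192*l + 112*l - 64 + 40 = -24*l^2 - 80*l - 24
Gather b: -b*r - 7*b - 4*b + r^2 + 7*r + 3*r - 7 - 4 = b*(-r - 11) + r^2 + 10*r - 11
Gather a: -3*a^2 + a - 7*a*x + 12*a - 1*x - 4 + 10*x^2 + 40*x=-3*a^2 + a*(13 - 7*x) + 10*x^2 + 39*x - 4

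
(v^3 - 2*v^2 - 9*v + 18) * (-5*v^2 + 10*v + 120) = -5*v^5 + 20*v^4 + 145*v^3 - 420*v^2 - 900*v + 2160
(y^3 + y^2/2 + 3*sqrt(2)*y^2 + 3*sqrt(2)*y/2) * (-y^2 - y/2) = -y^5 - 3*sqrt(2)*y^4 - y^4 - 3*sqrt(2)*y^3 - y^3/4 - 3*sqrt(2)*y^2/4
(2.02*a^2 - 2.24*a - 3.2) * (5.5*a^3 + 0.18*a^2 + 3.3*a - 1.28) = 11.11*a^5 - 11.9564*a^4 - 11.3372*a^3 - 10.5536*a^2 - 7.6928*a + 4.096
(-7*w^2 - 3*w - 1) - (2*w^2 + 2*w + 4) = -9*w^2 - 5*w - 5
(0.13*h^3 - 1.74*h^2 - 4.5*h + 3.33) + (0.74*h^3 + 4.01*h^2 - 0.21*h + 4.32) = 0.87*h^3 + 2.27*h^2 - 4.71*h + 7.65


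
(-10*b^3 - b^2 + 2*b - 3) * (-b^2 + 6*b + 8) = 10*b^5 - 59*b^4 - 88*b^3 + 7*b^2 - 2*b - 24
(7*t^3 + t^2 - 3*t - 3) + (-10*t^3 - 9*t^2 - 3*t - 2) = -3*t^3 - 8*t^2 - 6*t - 5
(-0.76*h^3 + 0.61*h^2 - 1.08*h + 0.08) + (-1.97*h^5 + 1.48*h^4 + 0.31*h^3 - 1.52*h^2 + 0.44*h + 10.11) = -1.97*h^5 + 1.48*h^4 - 0.45*h^3 - 0.91*h^2 - 0.64*h + 10.19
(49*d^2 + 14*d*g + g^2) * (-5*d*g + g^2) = -245*d^3*g - 21*d^2*g^2 + 9*d*g^3 + g^4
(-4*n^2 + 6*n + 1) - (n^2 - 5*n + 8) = -5*n^2 + 11*n - 7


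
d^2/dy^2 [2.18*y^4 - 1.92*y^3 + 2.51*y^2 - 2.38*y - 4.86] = 26.16*y^2 - 11.52*y + 5.02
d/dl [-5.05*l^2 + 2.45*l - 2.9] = 2.45 - 10.1*l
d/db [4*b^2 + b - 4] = 8*b + 1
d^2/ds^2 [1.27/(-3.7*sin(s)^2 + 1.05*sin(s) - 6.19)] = (69.5452*sin(s)^4 - 14.80185*sin(s)^3 - 219.264865*sin(s)^2 + 37.858065*sin(s) + 55.37327)/(3.7*sin(s)^2 - 1.05*sin(s) + 6.19)^3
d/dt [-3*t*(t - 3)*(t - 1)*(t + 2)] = -12*t^3 + 18*t^2 + 30*t - 18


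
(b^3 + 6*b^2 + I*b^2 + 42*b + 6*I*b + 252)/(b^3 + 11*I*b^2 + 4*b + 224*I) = (b^2 + 6*b*(1 - I) - 36*I)/(b^2 + 4*I*b + 32)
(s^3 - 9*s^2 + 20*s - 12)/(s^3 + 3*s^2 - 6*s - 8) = (s^2 - 7*s + 6)/(s^2 + 5*s + 4)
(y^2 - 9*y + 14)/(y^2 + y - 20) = (y^2 - 9*y + 14)/(y^2 + y - 20)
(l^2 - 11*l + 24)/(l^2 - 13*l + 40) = (l - 3)/(l - 5)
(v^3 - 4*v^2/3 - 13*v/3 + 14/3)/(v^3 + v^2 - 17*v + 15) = (3*v^2 - v - 14)/(3*(v^2 + 2*v - 15))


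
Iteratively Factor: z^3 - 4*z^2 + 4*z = (z)*(z^2 - 4*z + 4) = z*(z - 2)*(z - 2)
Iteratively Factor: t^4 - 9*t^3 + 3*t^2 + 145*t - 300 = (t - 3)*(t^3 - 6*t^2 - 15*t + 100) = (t - 5)*(t - 3)*(t^2 - t - 20) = (t - 5)*(t - 3)*(t + 4)*(t - 5)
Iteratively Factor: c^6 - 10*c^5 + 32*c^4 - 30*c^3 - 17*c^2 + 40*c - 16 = (c + 1)*(c^5 - 11*c^4 + 43*c^3 - 73*c^2 + 56*c - 16) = (c - 4)*(c + 1)*(c^4 - 7*c^3 + 15*c^2 - 13*c + 4) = (c - 4)*(c - 1)*(c + 1)*(c^3 - 6*c^2 + 9*c - 4) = (c - 4)*(c - 1)^2*(c + 1)*(c^2 - 5*c + 4) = (c - 4)*(c - 1)^3*(c + 1)*(c - 4)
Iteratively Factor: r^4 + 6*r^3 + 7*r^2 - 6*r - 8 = (r - 1)*(r^3 + 7*r^2 + 14*r + 8) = (r - 1)*(r + 2)*(r^2 + 5*r + 4) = (r - 1)*(r + 2)*(r + 4)*(r + 1)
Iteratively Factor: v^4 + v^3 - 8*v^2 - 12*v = (v + 2)*(v^3 - v^2 - 6*v) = (v - 3)*(v + 2)*(v^2 + 2*v) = v*(v - 3)*(v + 2)*(v + 2)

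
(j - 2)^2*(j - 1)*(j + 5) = j^4 - 17*j^2 + 36*j - 20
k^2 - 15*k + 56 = (k - 8)*(k - 7)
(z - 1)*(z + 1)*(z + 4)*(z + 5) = z^4 + 9*z^3 + 19*z^2 - 9*z - 20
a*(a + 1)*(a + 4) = a^3 + 5*a^2 + 4*a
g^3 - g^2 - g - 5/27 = (g - 5/3)*(g + 1/3)^2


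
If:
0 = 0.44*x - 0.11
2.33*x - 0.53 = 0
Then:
No Solution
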